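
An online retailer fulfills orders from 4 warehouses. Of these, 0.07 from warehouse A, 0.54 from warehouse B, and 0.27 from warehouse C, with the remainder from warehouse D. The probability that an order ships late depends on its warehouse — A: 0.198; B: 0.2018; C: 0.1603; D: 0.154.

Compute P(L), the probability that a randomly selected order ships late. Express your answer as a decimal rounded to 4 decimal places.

P(D) = 1 − (0.07 + 0.54 + 0.27) = 0.12.
P(L) = P(L|A)·P(A) + P(L|B)·P(B) + P(L|C)·P(C) + P(L|D)·P(D)
      = 0.198·0.07 + 0.2018·0.54 + 0.1603·0.27 + 0.154·0.12
      = 0.01386 + 0.108972 + 0.043281 + 0.01848 = 0.184593

P(L) ≈ 0.1846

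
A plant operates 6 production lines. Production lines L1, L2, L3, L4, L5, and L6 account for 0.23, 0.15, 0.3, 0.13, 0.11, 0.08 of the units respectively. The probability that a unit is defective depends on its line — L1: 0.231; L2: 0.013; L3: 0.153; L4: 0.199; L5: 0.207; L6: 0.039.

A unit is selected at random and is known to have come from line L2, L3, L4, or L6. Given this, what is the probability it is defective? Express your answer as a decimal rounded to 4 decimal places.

P(D|S) ≈ 0.1164

Let S = {L2, L3, L4, L6}.
P(S) = 0.15 + 0.3 + 0.13 + 0.08 = 0.66.
P(D ∩ S) = 0.013·0.15 + 0.153·0.3 + 0.199·0.13 + 0.039·0.08 = 0.00195 + 0.0459 + 0.02587 + 0.00312 = 0.07684.
P(D | S) = 0.07684 / 0.66 = 0.116424…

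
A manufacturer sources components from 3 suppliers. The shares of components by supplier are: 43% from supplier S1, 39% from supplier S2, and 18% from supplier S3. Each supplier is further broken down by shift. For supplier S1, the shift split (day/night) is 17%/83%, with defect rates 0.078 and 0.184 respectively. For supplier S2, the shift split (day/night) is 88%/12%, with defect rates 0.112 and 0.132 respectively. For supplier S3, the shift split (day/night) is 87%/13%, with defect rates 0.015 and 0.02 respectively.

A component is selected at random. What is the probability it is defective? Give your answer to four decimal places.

P(D|S1) = 0.17·0.078 + 0.83·0.184 = 0.01326 + 0.15272 = 0.16598
P(D|S2) = 0.88·0.112 + 0.12·0.132 = 0.09856 + 0.01584 = 0.1144
P(D|S3) = 0.87·0.015 + 0.13·0.02 = 0.01305 + 0.0026 = 0.01565
Then overall,
P(D) = 0.43·0.16598 + 0.39·0.1144 + 0.18·0.01565
      = 0.0713714 + 0.044616 + 0.002817 = 0.1188044

0.1188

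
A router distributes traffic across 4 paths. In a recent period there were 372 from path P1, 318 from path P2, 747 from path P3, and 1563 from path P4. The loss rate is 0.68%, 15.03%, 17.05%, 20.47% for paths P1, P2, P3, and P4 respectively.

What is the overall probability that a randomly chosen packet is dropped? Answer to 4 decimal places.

Total: 372 + 318 + 747 + 1563 = 3000.
P(P1) = 372/3000 = 0.124. P(P2) = 318/3000 = 0.106. P(P3) = 747/3000 = 0.249. P(P4) = 1563/3000 = 0.521.
Using total probability over the partition,
P(L) = P(L|P1)·P(P1) + P(L|P2)·P(P2) + P(L|P3)·P(P3) + P(L|P4)·P(P4)
      = 0.0068·0.124 + 0.1503·0.106 + 0.1705·0.249 + 0.2047·0.521
      = 0.0008432 + 0.0159318 + 0.0424545 + 0.1066487 = 0.1658782

P(L) ≈ 0.1659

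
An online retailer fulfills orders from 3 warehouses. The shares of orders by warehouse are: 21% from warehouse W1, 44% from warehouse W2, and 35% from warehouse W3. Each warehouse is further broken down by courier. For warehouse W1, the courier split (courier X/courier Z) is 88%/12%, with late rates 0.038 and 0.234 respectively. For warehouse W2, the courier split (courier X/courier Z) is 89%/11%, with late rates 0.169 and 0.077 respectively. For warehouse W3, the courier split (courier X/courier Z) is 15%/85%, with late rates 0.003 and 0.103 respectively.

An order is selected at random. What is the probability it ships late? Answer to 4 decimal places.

0.1136

P(L|W1) = 0.88·0.038 + 0.12·0.234 = 0.03344 + 0.02808 = 0.06152
P(L|W2) = 0.89·0.169 + 0.11·0.077 = 0.15041 + 0.00847 = 0.15888
P(L|W3) = 0.15·0.003 + 0.85·0.103 = 0.00045 + 0.08755 = 0.088
By total probability over the outer partition,
P(L) = 0.21·0.06152 + 0.44·0.15888 + 0.35·0.088
      = 0.0129192 + 0.0699072 + 0.0308 = 0.1136264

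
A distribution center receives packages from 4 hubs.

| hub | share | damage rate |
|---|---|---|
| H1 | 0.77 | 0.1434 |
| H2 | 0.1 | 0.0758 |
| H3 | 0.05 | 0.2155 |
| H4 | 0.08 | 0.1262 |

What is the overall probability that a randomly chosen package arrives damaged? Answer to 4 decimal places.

P(D) = P(D|H1)·P(H1) + P(D|H2)·P(H2) + P(D|H3)·P(H3) + P(D|H4)·P(H4)
      = 0.1434·0.77 + 0.0758·0.1 + 0.2155·0.05 + 0.1262·0.08
      = 0.110418 + 0.00758 + 0.010775 + 0.010096 = 0.138869

P(D) ≈ 0.1389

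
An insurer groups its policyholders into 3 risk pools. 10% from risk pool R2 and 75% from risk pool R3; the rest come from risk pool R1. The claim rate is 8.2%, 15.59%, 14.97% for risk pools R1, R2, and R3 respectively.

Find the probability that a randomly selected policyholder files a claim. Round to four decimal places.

0.1402

P(R1) = 1 − (0.1 + 0.75) = 0.15.
By the law of total probability,
P(C) = P(C|R1)·P(R1) + P(C|R2)·P(R2) + P(C|R3)·P(R3)
      = 0.082·0.15 + 0.1559·0.1 + 0.1497·0.75
      = 0.0123 + 0.01559 + 0.112275 = 0.140165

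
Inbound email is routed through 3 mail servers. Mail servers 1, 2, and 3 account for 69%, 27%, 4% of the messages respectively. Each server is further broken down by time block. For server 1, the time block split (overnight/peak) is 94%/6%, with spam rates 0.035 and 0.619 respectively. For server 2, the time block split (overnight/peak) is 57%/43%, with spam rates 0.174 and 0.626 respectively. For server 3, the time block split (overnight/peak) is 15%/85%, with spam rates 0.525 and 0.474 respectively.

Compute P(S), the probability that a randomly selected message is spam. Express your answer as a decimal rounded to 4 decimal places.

P(S|1) = 0.94·0.035 + 0.06·0.619 = 0.0329 + 0.03714 = 0.07004
P(S|2) = 0.57·0.174 + 0.43·0.626 = 0.09918 + 0.26918 = 0.36836
P(S|3) = 0.15·0.525 + 0.85·0.474 = 0.07875 + 0.4029 = 0.48165
Then overall,
P(S) = 0.69·0.07004 + 0.27·0.36836 + 0.04·0.48165
      = 0.0483276 + 0.0994572 + 0.019266 = 0.1670508

0.1671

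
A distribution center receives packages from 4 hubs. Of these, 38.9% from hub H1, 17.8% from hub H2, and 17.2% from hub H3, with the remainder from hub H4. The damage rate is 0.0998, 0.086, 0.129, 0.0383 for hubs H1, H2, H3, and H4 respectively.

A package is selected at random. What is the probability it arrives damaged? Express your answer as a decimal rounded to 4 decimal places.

P(D) ≈ 0.0863

P(H4) = 1 − (0.389 + 0.178 + 0.172) = 0.261.
P(D) = P(D|H1)·P(H1) + P(D|H2)·P(H2) + P(D|H3)·P(H3) + P(D|H4)·P(H4)
      = 0.0998·0.389 + 0.086·0.178 + 0.129·0.172 + 0.0383·0.261
      = 0.0388222 + 0.015308 + 0.022188 + 0.0099963 = 0.0863145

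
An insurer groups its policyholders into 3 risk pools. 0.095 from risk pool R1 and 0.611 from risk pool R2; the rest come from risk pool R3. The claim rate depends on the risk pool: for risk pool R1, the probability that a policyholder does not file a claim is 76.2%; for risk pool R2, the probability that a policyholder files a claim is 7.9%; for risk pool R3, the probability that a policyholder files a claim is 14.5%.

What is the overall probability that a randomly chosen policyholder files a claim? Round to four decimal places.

P(C) ≈ 0.1135

P(R3) = 1 − (0.095 + 0.611) = 0.294.
P(C|R1) = 1 − 0.762 = 0.238.
P(C) = P(C|R1)·P(R1) + P(C|R2)·P(R2) + P(C|R3)·P(R3)
      = 0.238·0.095 + 0.079·0.611 + 0.145·0.294
      = 0.02261 + 0.048269 + 0.04263 = 0.113509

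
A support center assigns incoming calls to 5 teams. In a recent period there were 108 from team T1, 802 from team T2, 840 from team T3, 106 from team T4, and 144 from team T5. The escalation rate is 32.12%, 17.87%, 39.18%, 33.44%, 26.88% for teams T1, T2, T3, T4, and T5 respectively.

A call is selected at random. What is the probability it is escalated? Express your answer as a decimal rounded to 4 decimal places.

P(E) ≈ 0.2906

Total: 108 + 802 + 840 + 106 + 144 = 2000.
P(T1) = 108/2000 = 0.054. P(T2) = 802/2000 = 0.401. P(T3) = 840/2000 = 0.42. P(T4) = 106/2000 = 0.053. P(T5) = 144/2000 = 0.072.
P(E) = P(E|T1)·P(T1) + P(E|T2)·P(T2) + P(E|T3)·P(T3) + P(E|T4)·P(T4) + P(E|T5)·P(T5)
      = 0.3212·0.054 + 0.1787·0.401 + 0.3918·0.42 + 0.3344·0.053 + 0.2688·0.072
      = 0.0173448 + 0.0716587 + 0.164556 + 0.0177232 + 0.0193536 = 0.2906363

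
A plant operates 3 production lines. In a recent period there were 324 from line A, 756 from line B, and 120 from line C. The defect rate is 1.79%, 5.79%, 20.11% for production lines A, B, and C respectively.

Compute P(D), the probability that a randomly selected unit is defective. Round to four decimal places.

Total: 324 + 756 + 120 = 1200.
P(A) = 324/1200 = 0.27. P(B) = 756/1200 = 0.63. P(C) = 120/1200 = 0.1.
P(D) = P(D|A)·P(A) + P(D|B)·P(B) + P(D|C)·P(C)
      = 0.0179·0.27 + 0.0579·0.63 + 0.2011·0.1
      = 0.004833 + 0.036477 + 0.02011 = 0.06142

0.0614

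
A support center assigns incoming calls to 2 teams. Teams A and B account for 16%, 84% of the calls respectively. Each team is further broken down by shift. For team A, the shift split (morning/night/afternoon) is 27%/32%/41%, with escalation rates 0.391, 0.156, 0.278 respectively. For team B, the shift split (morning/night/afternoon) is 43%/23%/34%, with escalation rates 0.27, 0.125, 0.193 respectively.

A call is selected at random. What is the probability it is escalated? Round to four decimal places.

P(E) ≈ 0.2199

P(E|A) = 0.27·0.391 + 0.32·0.156 + 0.41·0.278 = 0.10557 + 0.04992 + 0.11398 = 0.26947
P(E|B) = 0.43·0.27 + 0.23·0.125 + 0.34·0.193 = 0.1161 + 0.02875 + 0.06562 = 0.21047
By total probability over the outer partition,
P(E) = 0.16·0.26947 + 0.84·0.21047
      = 0.0431152 + 0.1767948 = 0.21991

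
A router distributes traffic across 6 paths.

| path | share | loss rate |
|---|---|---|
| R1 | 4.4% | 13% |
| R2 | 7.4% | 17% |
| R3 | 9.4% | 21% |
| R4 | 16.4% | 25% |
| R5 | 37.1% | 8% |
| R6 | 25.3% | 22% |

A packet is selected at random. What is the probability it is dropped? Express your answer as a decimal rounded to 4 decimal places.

P(L) = P(L|R1)·P(R1) + P(L|R2)·P(R2) + P(L|R3)·P(R3) + P(L|R4)·P(R4) + P(L|R5)·P(R5) + P(L|R6)·P(R6)
      = 0.13·0.044 + 0.17·0.074 + 0.21·0.094 + 0.25·0.164 + 0.08·0.371 + 0.22·0.253
      = 0.00572 + 0.01258 + 0.01974 + 0.041 + 0.02968 + 0.05566 = 0.16438

P(L) ≈ 0.1644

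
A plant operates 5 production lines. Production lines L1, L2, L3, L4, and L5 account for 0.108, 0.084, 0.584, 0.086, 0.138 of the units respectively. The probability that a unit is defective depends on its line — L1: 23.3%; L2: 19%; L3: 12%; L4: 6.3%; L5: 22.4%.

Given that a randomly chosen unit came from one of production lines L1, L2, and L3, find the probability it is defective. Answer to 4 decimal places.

Let S = {L1, L2, L3}.
P(S) = 0.108 + 0.084 + 0.584 = 0.776.
P(D ∩ S) = 0.233·0.108 + 0.19·0.084 + 0.12·0.584 = 0.025164 + 0.01596 + 0.07008 = 0.111204.
P(D | S) = 0.111204 / 0.776 = 0.143304…

P(D|S) ≈ 0.1433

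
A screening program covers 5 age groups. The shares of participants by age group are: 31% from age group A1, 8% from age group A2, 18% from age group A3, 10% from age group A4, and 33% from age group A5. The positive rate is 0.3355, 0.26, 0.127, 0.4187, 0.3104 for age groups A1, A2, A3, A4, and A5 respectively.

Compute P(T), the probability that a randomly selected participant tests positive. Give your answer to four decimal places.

0.2920

Using total probability over the partition,
P(T) = P(T|A1)·P(A1) + P(T|A2)·P(A2) + P(T|A3)·P(A3) + P(T|A4)·P(A4) + P(T|A5)·P(A5)
      = 0.3355·0.31 + 0.26·0.08 + 0.127·0.18 + 0.4187·0.1 + 0.3104·0.33
      = 0.104005 + 0.0208 + 0.02286 + 0.04187 + 0.102432 = 0.291967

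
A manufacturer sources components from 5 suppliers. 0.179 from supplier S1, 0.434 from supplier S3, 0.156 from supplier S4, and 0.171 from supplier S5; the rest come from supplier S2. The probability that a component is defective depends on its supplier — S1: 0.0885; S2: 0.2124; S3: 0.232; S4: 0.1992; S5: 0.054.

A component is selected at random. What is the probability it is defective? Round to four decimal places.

0.1696

P(S2) = 1 − (0.179 + 0.434 + 0.156 + 0.171) = 0.06.
Using total probability over the partition,
P(D) = P(D|S1)·P(S1) + P(D|S2)·P(S2) + P(D|S3)·P(S3) + P(D|S4)·P(S4) + P(D|S5)·P(S5)
      = 0.0885·0.179 + 0.2124·0.06 + 0.232·0.434 + 0.1992·0.156 + 0.054·0.171
      = 0.0158415 + 0.012744 + 0.100688 + 0.0310752 + 0.009234 = 0.1695827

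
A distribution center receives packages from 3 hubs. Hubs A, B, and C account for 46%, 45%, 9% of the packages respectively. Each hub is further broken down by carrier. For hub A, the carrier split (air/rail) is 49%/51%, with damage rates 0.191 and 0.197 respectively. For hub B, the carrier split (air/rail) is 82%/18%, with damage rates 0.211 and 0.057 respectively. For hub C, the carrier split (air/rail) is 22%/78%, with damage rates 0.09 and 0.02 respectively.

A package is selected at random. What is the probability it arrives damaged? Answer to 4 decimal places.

P(D) ≈ 0.1749

P(D|A) = 0.49·0.191 + 0.51·0.197 = 0.09359 + 0.10047 = 0.19406
P(D|B) = 0.82·0.211 + 0.18·0.057 = 0.17302 + 0.01026 = 0.18328
P(D|C) = 0.22·0.09 + 0.78·0.02 = 0.0198 + 0.0156 = 0.0354
By total probability over the outer partition,
P(D) = 0.46·0.19406 + 0.45·0.18328 + 0.09·0.0354
      = 0.0892676 + 0.082476 + 0.003186 = 0.1749296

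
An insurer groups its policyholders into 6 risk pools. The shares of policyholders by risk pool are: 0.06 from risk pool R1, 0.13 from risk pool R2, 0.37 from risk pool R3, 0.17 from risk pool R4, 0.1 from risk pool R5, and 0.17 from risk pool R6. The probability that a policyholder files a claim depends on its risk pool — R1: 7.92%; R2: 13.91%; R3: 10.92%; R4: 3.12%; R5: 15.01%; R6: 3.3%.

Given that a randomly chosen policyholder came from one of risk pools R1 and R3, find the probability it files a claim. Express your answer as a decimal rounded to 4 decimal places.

P(C|S) ≈ 0.1050

Let S = {R1, R3}.
P(S) = 0.06 + 0.37 = 0.43.
P(C ∩ S) = 0.0792·0.06 + 0.1092·0.37 = 0.004752 + 0.040404 = 0.045156.
P(C | S) = 0.045156 / 0.43 = 0.105014…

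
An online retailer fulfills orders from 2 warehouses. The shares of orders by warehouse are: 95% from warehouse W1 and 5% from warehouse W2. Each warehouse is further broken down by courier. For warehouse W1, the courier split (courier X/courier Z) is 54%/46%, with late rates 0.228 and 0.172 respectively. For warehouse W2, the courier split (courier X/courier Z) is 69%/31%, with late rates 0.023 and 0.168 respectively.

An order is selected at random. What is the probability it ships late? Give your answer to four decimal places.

0.1955

P(L|W1) = 0.54·0.228 + 0.46·0.172 = 0.12312 + 0.07912 = 0.20224
P(L|W2) = 0.69·0.023 + 0.31·0.168 = 0.01587 + 0.05208 = 0.06795
Then overall,
P(L) = 0.95·0.20224 + 0.05·0.06795
      = 0.192128 + 0.0033975 = 0.1955255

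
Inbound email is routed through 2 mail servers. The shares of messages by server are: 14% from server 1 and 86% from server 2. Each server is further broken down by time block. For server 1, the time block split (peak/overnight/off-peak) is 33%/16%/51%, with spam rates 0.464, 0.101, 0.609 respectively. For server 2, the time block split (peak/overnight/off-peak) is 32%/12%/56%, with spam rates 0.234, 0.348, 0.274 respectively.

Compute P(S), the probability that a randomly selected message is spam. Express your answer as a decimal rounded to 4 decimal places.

0.2995

P(S|1) = 0.33·0.464 + 0.16·0.101 + 0.51·0.609 = 0.15312 + 0.01616 + 0.31059 = 0.47987
P(S|2) = 0.32·0.234 + 0.12·0.348 + 0.56·0.274 = 0.07488 + 0.04176 + 0.15344 = 0.27008
By total probability over the outer partition,
P(S) = 0.14·0.47987 + 0.86·0.27008
      = 0.0671818 + 0.2322688 = 0.2994506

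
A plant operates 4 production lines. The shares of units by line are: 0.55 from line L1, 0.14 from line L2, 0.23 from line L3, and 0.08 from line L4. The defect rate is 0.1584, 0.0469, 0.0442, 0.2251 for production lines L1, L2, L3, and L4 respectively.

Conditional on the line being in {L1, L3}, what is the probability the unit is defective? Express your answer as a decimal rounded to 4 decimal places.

Let S = {L1, L3}.
P(S) = 0.55 + 0.23 = 0.78.
P(D ∩ S) = 0.1584·0.55 + 0.0442·0.23 = 0.08712 + 0.010166 = 0.097286.
P(D | S) = 0.097286 / 0.78 = 0.124726…

0.1247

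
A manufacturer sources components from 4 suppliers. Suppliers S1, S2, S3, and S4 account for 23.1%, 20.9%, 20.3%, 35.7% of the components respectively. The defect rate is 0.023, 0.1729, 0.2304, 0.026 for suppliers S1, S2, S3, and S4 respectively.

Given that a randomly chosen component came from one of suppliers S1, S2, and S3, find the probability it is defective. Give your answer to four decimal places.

0.1372

Let S = {S1, S2, S3}.
P(S) = 0.231 + 0.209 + 0.203 = 0.643.
P(D ∩ S) = 0.023·0.231 + 0.1729·0.209 + 0.2304·0.203 = 0.005313 + 0.0361361 + 0.0467712 = 0.0882203.
P(D | S) = 0.0882203 / 0.643 = 0.137201…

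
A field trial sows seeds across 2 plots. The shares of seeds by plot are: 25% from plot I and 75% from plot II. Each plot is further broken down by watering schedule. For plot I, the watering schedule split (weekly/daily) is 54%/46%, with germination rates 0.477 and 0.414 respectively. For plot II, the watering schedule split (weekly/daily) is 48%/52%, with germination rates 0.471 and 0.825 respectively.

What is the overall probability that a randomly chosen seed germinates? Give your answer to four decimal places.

P(G|I) = 0.54·0.477 + 0.46·0.414 = 0.25758 + 0.19044 = 0.44802
P(G|II) = 0.48·0.471 + 0.52·0.825 = 0.22608 + 0.429 = 0.65508
By total probability over the outer partition,
P(G) = 0.25·0.44802 + 0.75·0.65508
      = 0.112005 + 0.49131 = 0.603315

0.6033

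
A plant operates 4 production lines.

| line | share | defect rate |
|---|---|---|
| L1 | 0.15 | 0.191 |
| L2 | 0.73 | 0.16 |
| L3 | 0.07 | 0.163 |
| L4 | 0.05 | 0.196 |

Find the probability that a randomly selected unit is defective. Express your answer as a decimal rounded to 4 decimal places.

0.1667

P(D) = P(D|L1)·P(L1) + P(D|L2)·P(L2) + P(D|L3)·P(L3) + P(D|L4)·P(L4)
      = 0.191·0.15 + 0.16·0.73 + 0.163·0.07 + 0.196·0.05
      = 0.02865 + 0.1168 + 0.01141 + 0.0098 = 0.16666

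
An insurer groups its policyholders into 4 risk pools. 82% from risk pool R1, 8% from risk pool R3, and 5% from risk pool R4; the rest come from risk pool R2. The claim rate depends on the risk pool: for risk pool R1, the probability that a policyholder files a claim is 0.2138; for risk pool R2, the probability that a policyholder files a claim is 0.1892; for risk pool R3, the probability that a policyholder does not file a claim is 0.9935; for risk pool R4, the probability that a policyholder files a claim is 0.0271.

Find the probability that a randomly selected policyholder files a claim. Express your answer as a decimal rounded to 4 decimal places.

0.1867

P(R2) = 1 − (0.82 + 0.08 + 0.05) = 0.05.
P(C|R3) = 1 − 0.9935 = 0.0065.
P(C) = P(C|R1)·P(R1) + P(C|R2)·P(R2) + P(C|R3)·P(R3) + P(C|R4)·P(R4)
      = 0.2138·0.82 + 0.1892·0.05 + 0.0065·0.08 + 0.0271·0.05
      = 0.175316 + 0.00946 + 0.00052 + 0.001355 = 0.186651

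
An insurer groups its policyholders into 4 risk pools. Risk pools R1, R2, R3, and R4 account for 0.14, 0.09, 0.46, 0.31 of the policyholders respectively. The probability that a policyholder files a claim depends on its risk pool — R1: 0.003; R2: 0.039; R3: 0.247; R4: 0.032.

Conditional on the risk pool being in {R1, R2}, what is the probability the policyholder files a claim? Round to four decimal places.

Let S = {R1, R2}.
P(S) = 0.14 + 0.09 = 0.23.
P(C ∩ S) = 0.003·0.14 + 0.039·0.09 = 0.00042 + 0.00351 = 0.00393.
P(C | S) = 0.00393 / 0.23 = 0.017087…

P(C|S) ≈ 0.0171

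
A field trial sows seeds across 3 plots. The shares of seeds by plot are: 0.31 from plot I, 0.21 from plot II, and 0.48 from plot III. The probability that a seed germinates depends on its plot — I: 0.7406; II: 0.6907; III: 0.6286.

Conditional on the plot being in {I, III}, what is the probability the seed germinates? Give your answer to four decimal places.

0.6725

Let S = {I, III}.
P(S) = 0.31 + 0.48 = 0.79.
P(G ∩ S) = 0.7406·0.31 + 0.6286·0.48 = 0.229586 + 0.301728 = 0.531314.
P(G | S) = 0.531314 / 0.79 = 0.672549…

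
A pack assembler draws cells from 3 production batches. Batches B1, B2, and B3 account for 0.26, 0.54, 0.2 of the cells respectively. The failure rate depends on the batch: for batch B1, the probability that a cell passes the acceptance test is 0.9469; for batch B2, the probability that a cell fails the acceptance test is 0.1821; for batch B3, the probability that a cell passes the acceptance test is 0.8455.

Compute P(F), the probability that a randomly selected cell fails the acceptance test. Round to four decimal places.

P(F|B1) = 1 − 0.9469 = 0.0531.
P(F|B3) = 1 − 0.8455 = 0.1545.
By the law of total probability,
P(F) = P(F|B1)·P(B1) + P(F|B2)·P(B2) + P(F|B3)·P(B3)
      = 0.0531·0.26 + 0.1821·0.54 + 0.1545·0.2
      = 0.013806 + 0.098334 + 0.0309 = 0.14304

0.1430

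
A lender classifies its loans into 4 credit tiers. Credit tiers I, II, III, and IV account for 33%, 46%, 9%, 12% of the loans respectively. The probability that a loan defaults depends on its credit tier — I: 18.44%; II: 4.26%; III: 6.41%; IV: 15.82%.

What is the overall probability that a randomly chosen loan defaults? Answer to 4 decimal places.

0.1052

P(D) = P(D|I)·P(I) + P(D|II)·P(II) + P(D|III)·P(III) + P(D|IV)·P(IV)
      = 0.1844·0.33 + 0.0426·0.46 + 0.0641·0.09 + 0.1582·0.12
      = 0.060852 + 0.019596 + 0.005769 + 0.018984 = 0.105201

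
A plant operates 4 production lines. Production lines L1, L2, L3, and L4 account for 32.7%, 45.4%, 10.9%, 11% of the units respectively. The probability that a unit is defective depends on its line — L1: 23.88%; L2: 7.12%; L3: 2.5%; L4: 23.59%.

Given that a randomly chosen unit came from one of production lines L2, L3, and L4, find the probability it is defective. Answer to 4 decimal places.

P(D|S) ≈ 0.0906

Let S = {L2, L3, L4}.
P(S) = 0.454 + 0.109 + 0.11 = 0.673.
P(D ∩ S) = 0.0712·0.454 + 0.025·0.109 + 0.2359·0.11 = 0.0323248 + 0.002725 + 0.025949 = 0.0609988.
P(D | S) = 0.0609988 / 0.673 = 0.090637…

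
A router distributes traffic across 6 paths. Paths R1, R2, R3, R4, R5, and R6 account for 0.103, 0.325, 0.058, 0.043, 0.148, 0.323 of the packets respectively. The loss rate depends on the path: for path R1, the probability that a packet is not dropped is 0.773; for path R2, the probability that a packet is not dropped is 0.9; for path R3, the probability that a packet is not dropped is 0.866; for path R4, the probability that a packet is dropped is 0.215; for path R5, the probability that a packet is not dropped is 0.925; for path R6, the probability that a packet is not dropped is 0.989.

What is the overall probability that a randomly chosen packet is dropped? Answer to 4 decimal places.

0.0876

P(L|R1) = 1 − 0.773 = 0.227.
P(L|R2) = 1 − 0.9 = 0.1.
P(L|R3) = 1 − 0.866 = 0.134.
P(L|R5) = 1 − 0.925 = 0.075.
P(L|R6) = 1 − 0.989 = 0.011.
P(L) = P(L|R1)·P(R1) + P(L|R2)·P(R2) + P(L|R3)·P(R3) + P(L|R4)·P(R4) + P(L|R5)·P(R5) + P(L|R6)·P(R6)
      = 0.227·0.103 + 0.1·0.325 + 0.134·0.058 + 0.215·0.043 + 0.075·0.148 + 0.011·0.323
      = 0.023381 + 0.0325 + 0.007772 + 0.009245 + 0.0111 + 0.003553 = 0.087551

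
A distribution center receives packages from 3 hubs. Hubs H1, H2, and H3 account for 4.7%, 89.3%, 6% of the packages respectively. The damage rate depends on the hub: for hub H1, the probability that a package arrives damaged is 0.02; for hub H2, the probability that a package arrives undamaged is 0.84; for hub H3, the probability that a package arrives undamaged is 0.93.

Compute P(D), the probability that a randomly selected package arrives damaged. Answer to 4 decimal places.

0.1480

P(D|H2) = 1 − 0.84 = 0.16.
P(D|H3) = 1 − 0.93 = 0.07.
P(D) = P(D|H1)·P(H1) + P(D|H2)·P(H2) + P(D|H3)·P(H3)
      = 0.02·0.047 + 0.16·0.893 + 0.07·0.06
      = 0.00094 + 0.14288 + 0.0042 = 0.14802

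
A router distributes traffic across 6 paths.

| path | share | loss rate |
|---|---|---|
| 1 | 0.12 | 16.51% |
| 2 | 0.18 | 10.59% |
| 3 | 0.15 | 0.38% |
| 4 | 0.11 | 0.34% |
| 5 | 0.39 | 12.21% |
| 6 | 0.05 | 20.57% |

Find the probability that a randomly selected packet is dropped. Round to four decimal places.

P(L) = P(L|1)·P(1) + P(L|2)·P(2) + P(L|3)·P(3) + P(L|4)·P(4) + P(L|5)·P(5) + P(L|6)·P(6)
      = 0.1651·0.12 + 0.1059·0.18 + 0.0038·0.15 + 0.0034·0.11 + 0.1221·0.39 + 0.2057·0.05
      = 0.019812 + 0.019062 + 0.00057 + 0.000374 + 0.047619 + 0.010285 = 0.097722

P(L) ≈ 0.0977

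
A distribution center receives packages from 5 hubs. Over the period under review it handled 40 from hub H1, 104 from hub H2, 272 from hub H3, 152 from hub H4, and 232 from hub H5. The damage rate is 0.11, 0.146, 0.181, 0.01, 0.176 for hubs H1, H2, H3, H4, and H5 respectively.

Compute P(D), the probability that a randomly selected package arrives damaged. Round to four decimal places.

Total: 40 + 104 + 272 + 152 + 232 = 800.
P(H1) = 40/800 = 0.05. P(H2) = 104/800 = 0.13. P(H3) = 272/800 = 0.34. P(H4) = 152/800 = 0.19. P(H5) = 232/800 = 0.29.
P(D) = P(D|H1)·P(H1) + P(D|H2)·P(H2) + P(D|H3)·P(H3) + P(D|H4)·P(H4) + P(D|H5)·P(H5)
      = 0.11·0.05 + 0.146·0.13 + 0.181·0.34 + 0.01·0.19 + 0.176·0.29
      = 0.0055 + 0.01898 + 0.06154 + 0.0019 + 0.05104 = 0.13896

0.1390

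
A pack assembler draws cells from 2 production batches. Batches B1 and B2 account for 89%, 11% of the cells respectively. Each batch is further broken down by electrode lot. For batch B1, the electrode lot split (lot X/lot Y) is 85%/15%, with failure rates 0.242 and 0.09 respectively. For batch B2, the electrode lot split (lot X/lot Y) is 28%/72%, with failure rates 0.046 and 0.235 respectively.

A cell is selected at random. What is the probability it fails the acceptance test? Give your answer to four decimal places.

P(F|B1) = 0.85·0.242 + 0.15·0.09 = 0.2057 + 0.0135 = 0.2192
P(F|B2) = 0.28·0.046 + 0.72·0.235 = 0.01288 + 0.1692 = 0.18208
By total probability over the outer partition,
P(F) = 0.89·0.2192 + 0.11·0.18208
      = 0.195088 + 0.0200288 = 0.2151168

0.2151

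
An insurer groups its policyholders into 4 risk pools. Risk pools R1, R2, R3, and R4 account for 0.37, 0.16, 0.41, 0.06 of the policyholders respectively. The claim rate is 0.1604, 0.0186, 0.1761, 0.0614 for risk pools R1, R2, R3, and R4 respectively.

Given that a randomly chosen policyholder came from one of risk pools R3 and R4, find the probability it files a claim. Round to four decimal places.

Let S = {R3, R4}.
P(S) = 0.41 + 0.06 = 0.47.
P(C ∩ S) = 0.1761·0.41 + 0.0614·0.06 = 0.072201 + 0.003684 = 0.075885.
P(C | S) = 0.075885 / 0.47 = 0.161457…

0.1615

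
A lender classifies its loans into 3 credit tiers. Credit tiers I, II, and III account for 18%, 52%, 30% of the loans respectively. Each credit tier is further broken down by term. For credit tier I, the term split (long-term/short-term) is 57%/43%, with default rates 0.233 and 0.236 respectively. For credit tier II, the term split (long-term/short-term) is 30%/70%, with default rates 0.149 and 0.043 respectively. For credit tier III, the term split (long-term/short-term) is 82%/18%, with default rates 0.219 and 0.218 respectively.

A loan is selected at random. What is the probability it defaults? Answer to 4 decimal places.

0.1467

P(D|I) = 0.57·0.233 + 0.43·0.236 = 0.13281 + 0.10148 = 0.23429
P(D|II) = 0.3·0.149 + 0.7·0.043 = 0.0447 + 0.0301 = 0.0748
P(D|III) = 0.82·0.219 + 0.18·0.218 = 0.17958 + 0.03924 = 0.21882
By total probability over the outer partition,
P(D) = 0.18·0.23429 + 0.52·0.0748 + 0.3·0.21882
      = 0.0421722 + 0.038896 + 0.065646 = 0.1467142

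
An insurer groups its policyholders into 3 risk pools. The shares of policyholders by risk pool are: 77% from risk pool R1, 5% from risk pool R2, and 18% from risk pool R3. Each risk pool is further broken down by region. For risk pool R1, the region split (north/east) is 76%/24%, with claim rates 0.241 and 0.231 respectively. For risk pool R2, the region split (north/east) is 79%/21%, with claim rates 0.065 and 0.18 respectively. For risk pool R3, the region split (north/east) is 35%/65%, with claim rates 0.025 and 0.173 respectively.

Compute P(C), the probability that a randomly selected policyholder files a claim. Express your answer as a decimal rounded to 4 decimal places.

0.2100

P(C|R1) = 0.76·0.241 + 0.24·0.231 = 0.18316 + 0.05544 = 0.2386
P(C|R2) = 0.79·0.065 + 0.21·0.18 = 0.05135 + 0.0378 = 0.08915
P(C|R3) = 0.35·0.025 + 0.65·0.173 = 0.00875 + 0.11245 = 0.1212
By total probability over the outer partition,
P(C) = 0.77·0.2386 + 0.05·0.08915 + 0.18·0.1212
      = 0.183722 + 0.0044575 + 0.021816 = 0.2099955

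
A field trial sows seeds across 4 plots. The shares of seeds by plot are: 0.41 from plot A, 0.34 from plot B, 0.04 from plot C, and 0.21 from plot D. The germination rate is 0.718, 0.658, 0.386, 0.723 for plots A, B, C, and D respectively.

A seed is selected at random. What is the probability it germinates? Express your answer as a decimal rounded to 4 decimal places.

0.6854

P(G) = P(G|A)·P(A) + P(G|B)·P(B) + P(G|C)·P(C) + P(G|D)·P(D)
      = 0.718·0.41 + 0.658·0.34 + 0.386·0.04 + 0.723·0.21
      = 0.29438 + 0.22372 + 0.01544 + 0.15183 = 0.68537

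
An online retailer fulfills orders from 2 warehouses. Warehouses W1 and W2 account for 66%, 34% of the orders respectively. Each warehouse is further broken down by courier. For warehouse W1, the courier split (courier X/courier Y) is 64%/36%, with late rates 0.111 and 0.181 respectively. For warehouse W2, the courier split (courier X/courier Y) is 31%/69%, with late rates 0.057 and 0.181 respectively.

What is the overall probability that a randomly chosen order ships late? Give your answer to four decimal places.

0.1384

P(L|W1) = 0.64·0.111 + 0.36·0.181 = 0.07104 + 0.06516 = 0.1362
P(L|W2) = 0.31·0.057 + 0.69·0.181 = 0.01767 + 0.12489 = 0.14256
By total probability over the outer partition,
P(L) = 0.66·0.1362 + 0.34·0.14256
      = 0.089892 + 0.0484704 = 0.1383624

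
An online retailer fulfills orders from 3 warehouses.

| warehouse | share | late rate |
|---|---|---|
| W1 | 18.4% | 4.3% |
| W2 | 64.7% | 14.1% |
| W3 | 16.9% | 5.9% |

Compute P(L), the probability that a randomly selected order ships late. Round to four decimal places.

P(L) ≈ 0.1091

P(L) = P(L|W1)·P(W1) + P(L|W2)·P(W2) + P(L|W3)·P(W3)
      = 0.043·0.184 + 0.141·0.647 + 0.059·0.169
      = 0.007912 + 0.091227 + 0.009971 = 0.10911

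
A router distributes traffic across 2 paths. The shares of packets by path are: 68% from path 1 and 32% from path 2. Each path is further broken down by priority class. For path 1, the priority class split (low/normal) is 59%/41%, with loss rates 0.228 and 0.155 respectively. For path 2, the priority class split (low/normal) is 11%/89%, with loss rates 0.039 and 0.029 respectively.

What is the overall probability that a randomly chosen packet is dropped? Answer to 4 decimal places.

P(L|1) = 0.59·0.228 + 0.41·0.155 = 0.13452 + 0.06355 = 0.19807
P(L|2) = 0.11·0.039 + 0.89·0.029 = 0.00429 + 0.02581 = 0.0301
By total probability over the outer partition,
P(L) = 0.68·0.19807 + 0.32·0.0301
      = 0.1346876 + 0.009632 = 0.1443196

P(L) ≈ 0.1443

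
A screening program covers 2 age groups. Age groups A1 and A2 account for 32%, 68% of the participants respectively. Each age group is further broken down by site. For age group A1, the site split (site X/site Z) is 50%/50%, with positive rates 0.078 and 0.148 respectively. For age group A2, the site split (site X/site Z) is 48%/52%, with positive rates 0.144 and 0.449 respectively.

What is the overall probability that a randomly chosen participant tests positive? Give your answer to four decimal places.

P(T) ≈ 0.2419

P(T|A1) = 0.5·0.078 + 0.5·0.148 = 0.039 + 0.074 = 0.113
P(T|A2) = 0.48·0.144 + 0.52·0.449 = 0.06912 + 0.23348 = 0.3026
Then overall,
P(T) = 0.32·0.113 + 0.68·0.3026
      = 0.03616 + 0.205768 = 0.241928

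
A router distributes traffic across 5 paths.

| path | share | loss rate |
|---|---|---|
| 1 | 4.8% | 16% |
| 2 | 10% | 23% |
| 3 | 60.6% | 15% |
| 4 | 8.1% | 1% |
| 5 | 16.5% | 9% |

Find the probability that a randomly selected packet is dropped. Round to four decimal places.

0.1372

Using total probability over the partition,
P(L) = P(L|1)·P(1) + P(L|2)·P(2) + P(L|3)·P(3) + P(L|4)·P(4) + P(L|5)·P(5)
      = 0.16·0.048 + 0.23·0.1 + 0.15·0.606 + 0.01·0.081 + 0.09·0.165
      = 0.00768 + 0.023 + 0.0909 + 0.00081 + 0.01485 = 0.13724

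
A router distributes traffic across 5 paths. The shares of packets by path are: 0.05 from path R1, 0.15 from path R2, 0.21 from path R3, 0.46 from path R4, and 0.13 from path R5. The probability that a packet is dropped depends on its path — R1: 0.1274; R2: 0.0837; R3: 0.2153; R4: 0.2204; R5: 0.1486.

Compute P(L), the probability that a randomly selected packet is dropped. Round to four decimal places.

P(L) ≈ 0.1848

By the law of total probability,
P(L) = P(L|R1)·P(R1) + P(L|R2)·P(R2) + P(L|R3)·P(R3) + P(L|R4)·P(R4) + P(L|R5)·P(R5)
      = 0.1274·0.05 + 0.0837·0.15 + 0.2153·0.21 + 0.2204·0.46 + 0.1486·0.13
      = 0.00637 + 0.012555 + 0.045213 + 0.101384 + 0.019318 = 0.18484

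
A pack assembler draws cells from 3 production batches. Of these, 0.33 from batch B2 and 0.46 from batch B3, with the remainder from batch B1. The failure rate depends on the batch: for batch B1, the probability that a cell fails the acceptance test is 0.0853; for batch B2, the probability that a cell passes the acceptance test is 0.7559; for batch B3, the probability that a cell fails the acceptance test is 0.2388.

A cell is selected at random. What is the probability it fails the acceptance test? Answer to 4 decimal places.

P(B1) = 1 − (0.33 + 0.46) = 0.21.
P(F|B2) = 1 − 0.7559 = 0.2441.
Using total probability over the partition,
P(F) = P(F|B1)·P(B1) + P(F|B2)·P(B2) + P(F|B3)·P(B3)
      = 0.0853·0.21 + 0.2441·0.33 + 0.2388·0.46
      = 0.017913 + 0.080553 + 0.109848 = 0.208314

0.2083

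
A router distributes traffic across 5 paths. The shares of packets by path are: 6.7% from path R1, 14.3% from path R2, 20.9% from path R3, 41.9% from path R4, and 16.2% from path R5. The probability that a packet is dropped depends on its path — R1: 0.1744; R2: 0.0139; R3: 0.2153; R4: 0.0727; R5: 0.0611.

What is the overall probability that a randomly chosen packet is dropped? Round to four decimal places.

By the law of total probability,
P(L) = P(L|R1)·P(R1) + P(L|R2)·P(R2) + P(L|R3)·P(R3) + P(L|R4)·P(R4) + P(L|R5)·P(R5)
      = 0.1744·0.067 + 0.0139·0.143 + 0.2153·0.209 + 0.0727·0.419 + 0.0611·0.162
      = 0.0116848 + 0.0019877 + 0.0449977 + 0.0304613 + 0.0098982 = 0.0990297

P(L) ≈ 0.0990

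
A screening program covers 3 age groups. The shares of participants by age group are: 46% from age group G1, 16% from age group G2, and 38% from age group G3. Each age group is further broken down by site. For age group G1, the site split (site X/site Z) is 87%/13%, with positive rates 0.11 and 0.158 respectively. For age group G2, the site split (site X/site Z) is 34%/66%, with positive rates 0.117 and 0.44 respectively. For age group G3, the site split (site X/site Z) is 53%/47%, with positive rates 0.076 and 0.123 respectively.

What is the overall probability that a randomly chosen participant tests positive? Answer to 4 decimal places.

P(T|G1) = 0.87·0.11 + 0.13·0.158 = 0.0957 + 0.02054 = 0.11624
P(T|G2) = 0.34·0.117 + 0.66·0.44 = 0.03978 + 0.2904 = 0.33018
P(T|G3) = 0.53·0.076 + 0.47·0.123 = 0.04028 + 0.05781 = 0.09809
Then overall,
P(T) = 0.46·0.11624 + 0.16·0.33018 + 0.38·0.09809
      = 0.0534704 + 0.0528288 + 0.0372742 = 0.1435734

0.1436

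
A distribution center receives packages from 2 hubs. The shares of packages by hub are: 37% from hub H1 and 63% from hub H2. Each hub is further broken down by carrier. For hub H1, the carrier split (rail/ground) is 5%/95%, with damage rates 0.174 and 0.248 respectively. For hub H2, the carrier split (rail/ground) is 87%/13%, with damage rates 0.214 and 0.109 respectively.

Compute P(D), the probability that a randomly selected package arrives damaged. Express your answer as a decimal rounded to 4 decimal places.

0.2166

P(D|H1) = 0.05·0.174 + 0.95·0.248 = 0.0087 + 0.2356 = 0.2443
P(D|H2) = 0.87·0.214 + 0.13·0.109 = 0.18618 + 0.01417 = 0.20035
By total probability over the outer partition,
P(D) = 0.37·0.2443 + 0.63·0.20035
      = 0.090391 + 0.1262205 = 0.2166115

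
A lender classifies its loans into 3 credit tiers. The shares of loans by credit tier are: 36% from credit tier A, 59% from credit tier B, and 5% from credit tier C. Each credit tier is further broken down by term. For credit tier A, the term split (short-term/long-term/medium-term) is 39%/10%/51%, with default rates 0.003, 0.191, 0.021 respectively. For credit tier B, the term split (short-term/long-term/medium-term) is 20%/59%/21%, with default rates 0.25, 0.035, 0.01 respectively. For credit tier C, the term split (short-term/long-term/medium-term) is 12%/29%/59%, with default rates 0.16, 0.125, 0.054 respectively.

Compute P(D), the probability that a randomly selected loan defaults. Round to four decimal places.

P(D|A) = 0.39·0.003 + 0.1·0.191 + 0.51·0.021 = 0.00117 + 0.0191 + 0.01071 = 0.03098
P(D|B) = 0.2·0.25 + 0.59·0.035 + 0.21·0.01 = 0.05 + 0.02065 + 0.0021 = 0.07275
P(D|C) = 0.12·0.16 + 0.29·0.125 + 0.59·0.054 = 0.0192 + 0.03625 + 0.03186 = 0.08731
Then overall,
P(D) = 0.36·0.03098 + 0.59·0.07275 + 0.05·0.08731
      = 0.0111528 + 0.0429225 + 0.0043655 = 0.0584408

0.0584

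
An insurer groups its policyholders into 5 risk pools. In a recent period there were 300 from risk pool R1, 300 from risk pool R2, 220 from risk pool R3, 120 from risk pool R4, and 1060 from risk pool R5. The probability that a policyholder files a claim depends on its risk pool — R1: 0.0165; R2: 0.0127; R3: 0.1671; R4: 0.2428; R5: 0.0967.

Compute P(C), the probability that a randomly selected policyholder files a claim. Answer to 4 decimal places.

Total: 300 + 300 + 220 + 120 + 1060 = 2000.
P(R1) = 300/2000 = 0.15. P(R2) = 300/2000 = 0.15. P(R3) = 220/2000 = 0.11. P(R4) = 120/2000 = 0.06. P(R5) = 1060/2000 = 0.53.
Summing over the partition,
P(C) = P(C|R1)·P(R1) + P(C|R2)·P(R2) + P(C|R3)·P(R3) + P(C|R4)·P(R4) + P(C|R5)·P(R5)
      = 0.0165·0.15 + 0.0127·0.15 + 0.1671·0.11 + 0.2428·0.06 + 0.0967·0.53
      = 0.002475 + 0.001905 + 0.018381 + 0.014568 + 0.051251 = 0.08858

0.0886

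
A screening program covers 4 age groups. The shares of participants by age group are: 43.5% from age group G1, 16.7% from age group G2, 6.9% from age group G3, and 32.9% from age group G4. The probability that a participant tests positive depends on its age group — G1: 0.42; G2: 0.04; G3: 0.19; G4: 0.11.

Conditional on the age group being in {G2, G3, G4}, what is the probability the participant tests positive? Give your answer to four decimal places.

P(T|S) ≈ 0.0991

Let S = {G2, G3, G4}.
P(S) = 0.167 + 0.069 + 0.329 = 0.565.
P(T ∩ S) = 0.04·0.167 + 0.19·0.069 + 0.11·0.329 = 0.00668 + 0.01311 + 0.03619 = 0.05598.
P(T | S) = 0.05598 / 0.565 = 0.099080…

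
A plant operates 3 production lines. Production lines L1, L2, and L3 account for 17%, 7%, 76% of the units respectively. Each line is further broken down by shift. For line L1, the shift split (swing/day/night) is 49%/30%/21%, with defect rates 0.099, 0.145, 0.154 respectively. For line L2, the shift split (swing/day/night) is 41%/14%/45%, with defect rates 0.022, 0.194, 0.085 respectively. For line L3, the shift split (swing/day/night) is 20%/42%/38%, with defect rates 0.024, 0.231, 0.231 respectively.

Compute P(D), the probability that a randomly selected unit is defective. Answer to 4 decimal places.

P(D|L1) = 0.49·0.099 + 0.3·0.145 + 0.21·0.154 = 0.04851 + 0.0435 + 0.03234 = 0.12435
P(D|L2) = 0.41·0.022 + 0.14·0.194 + 0.45·0.085 = 0.00902 + 0.02716 + 0.03825 = 0.07443
P(D|L3) = 0.2·0.024 + 0.42·0.231 + 0.38·0.231 = 0.0048 + 0.09702 + 0.08778 = 0.1896
By total probability over the outer partition,
P(D) = 0.17·0.12435 + 0.07·0.07443 + 0.76·0.1896
      = 0.0211395 + 0.0052101 + 0.144096 = 0.1704456

P(D) ≈ 0.1704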